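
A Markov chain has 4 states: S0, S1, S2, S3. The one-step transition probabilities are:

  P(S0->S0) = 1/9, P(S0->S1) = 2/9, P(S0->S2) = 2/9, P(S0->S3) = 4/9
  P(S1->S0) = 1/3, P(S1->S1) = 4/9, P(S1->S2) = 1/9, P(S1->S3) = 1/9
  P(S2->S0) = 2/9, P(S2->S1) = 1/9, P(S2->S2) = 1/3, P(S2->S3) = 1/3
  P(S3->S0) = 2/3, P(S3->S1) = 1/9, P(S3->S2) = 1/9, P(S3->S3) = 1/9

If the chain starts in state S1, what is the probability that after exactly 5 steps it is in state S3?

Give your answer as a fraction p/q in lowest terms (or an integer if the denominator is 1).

Computing P^5 by repeated multiplication:
P^1 =
  S0: [1/9, 2/9, 2/9, 4/9]
  S1: [1/3, 4/9, 1/9, 1/9]
  S2: [2/9, 1/9, 1/3, 1/3]
  S3: [2/3, 1/9, 1/9, 1/9]
P^2 =
  S0: [35/81, 16/81, 14/81, 16/81]
  S1: [23/81, 8/27, 14/81, 20/81]
  S2: [29/81, 14/81, 17/81, 7/27]
  S3: [17/81, 2/9, 17/81, 29/81]
P^3 =
  S0: [23/81, 164/729, 16/81, 214/729]
  S1: [1/3, 176/729, 44/243, 178/729]
  S2: [77/243, 152/729, 16/81, 202/729]
  S3: [31/81, 152/729, 44/243, 166/729]
P^4 =
  S0: [757/2187, 476/2187, 136/729, 182/729]
  S1: [701/2187, 500/2187, 412/2187, 574/2187]
  S2: [1/3, 472/2187, 416/2187, 190/729]
  S3: [665/2187, 488/2187, 424/2187, 610/2187]
P^5 =
  S0: [6277/19683, 4372/19683, 3760/19683, 586/2187]
  S1: [6469/19683, 4388/19683, 3712/19683, 5114/19683]
  S2: [6397/19683, 1444/6561, 3748/19683, 5206/19683]
  S3: [6637/19683, 4316/19683, 3700/19683, 5030/19683]

(P^5)[S1 -> S3] = 5114/19683

Answer: 5114/19683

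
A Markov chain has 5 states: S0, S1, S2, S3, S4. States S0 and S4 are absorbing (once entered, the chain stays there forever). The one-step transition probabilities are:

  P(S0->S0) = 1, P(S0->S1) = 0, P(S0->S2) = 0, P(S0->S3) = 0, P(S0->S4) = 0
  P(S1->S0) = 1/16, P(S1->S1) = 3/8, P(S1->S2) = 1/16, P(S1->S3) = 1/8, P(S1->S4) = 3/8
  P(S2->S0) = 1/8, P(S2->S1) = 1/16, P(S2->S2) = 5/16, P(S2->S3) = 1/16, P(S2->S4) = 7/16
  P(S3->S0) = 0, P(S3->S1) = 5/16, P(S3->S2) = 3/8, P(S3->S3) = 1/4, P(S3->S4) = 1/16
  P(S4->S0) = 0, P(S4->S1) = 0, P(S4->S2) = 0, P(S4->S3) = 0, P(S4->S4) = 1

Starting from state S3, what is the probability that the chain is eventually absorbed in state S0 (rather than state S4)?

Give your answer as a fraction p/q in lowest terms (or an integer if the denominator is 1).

Answer: 191/1121

Derivation:
Let a_i = P(absorbed in S0 | start in state i).
Boundary conditions: a_S0 = 1, a_S4 = 0.
For each transient state i, a_i = sum_j P(i->j) * a_j:
  a_S1 = 1/16*a_S0 + 3/8*a_S1 + 1/16*a_S2 + 1/8*a_S3 + 3/8*a_S4
  a_S2 = 1/8*a_S0 + 1/16*a_S1 + 5/16*a_S2 + 1/16*a_S3 + 7/16*a_S4
  a_S3 = 0*a_S0 + 5/16*a_S1 + 3/8*a_S2 + 1/4*a_S3 + 1/16*a_S4

Substituting a_S0 = 1 and a_S4 = 0, rearrange to (I - Q) a = r where r[i] = P(i -> S0):
  [5/8, -1/16, -1/8] . (a_S1, a_S2, a_S3) = 1/16
  [-1/16, 11/16, -1/16] . (a_S1, a_S2, a_S3) = 1/8
  [-5/16, -3/8, 3/4] . (a_S1, a_S2, a_S3) = 0

Solving yields:
  a_S1 = 174/1121
  a_S2 = 237/1121
  a_S3 = 191/1121

Starting state is S3, so the absorption probability is a_S3 = 191/1121.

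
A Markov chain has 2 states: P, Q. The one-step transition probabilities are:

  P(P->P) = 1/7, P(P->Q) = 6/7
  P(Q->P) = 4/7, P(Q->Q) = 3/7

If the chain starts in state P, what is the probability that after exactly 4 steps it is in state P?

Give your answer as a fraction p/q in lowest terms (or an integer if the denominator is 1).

Computing P^4 by repeated multiplication:
P^1 =
  P: [1/7, 6/7]
  Q: [4/7, 3/7]
P^2 =
  P: [25/49, 24/49]
  Q: [16/49, 33/49]
P^3 =
  P: [121/343, 222/343]
  Q: [148/343, 195/343]
P^4 =
  P: [1009/2401, 1392/2401]
  Q: [928/2401, 1473/2401]

(P^4)[P -> P] = 1009/2401

Answer: 1009/2401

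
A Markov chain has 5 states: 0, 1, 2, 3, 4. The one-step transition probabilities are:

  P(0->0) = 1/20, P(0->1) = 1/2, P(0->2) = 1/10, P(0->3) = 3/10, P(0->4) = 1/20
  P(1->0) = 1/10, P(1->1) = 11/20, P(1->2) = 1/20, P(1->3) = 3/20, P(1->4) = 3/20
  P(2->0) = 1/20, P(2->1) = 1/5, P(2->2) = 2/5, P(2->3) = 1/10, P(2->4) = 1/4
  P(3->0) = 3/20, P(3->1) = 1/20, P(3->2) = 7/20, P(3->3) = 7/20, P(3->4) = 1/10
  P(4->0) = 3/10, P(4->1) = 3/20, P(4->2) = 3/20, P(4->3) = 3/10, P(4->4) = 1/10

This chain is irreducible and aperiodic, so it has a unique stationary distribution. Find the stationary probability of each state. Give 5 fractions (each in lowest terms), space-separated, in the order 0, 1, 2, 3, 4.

Answer: 161/1313 1189/3939 64/303 881/3939 554/3939

Derivation:
The stationary distribution satisfies pi = pi * P, i.e.:
  pi_0 = 1/20*pi_0 + 1/10*pi_1 + 1/20*pi_2 + 3/20*pi_3 + 3/10*pi_4
  pi_1 = 1/2*pi_0 + 11/20*pi_1 + 1/5*pi_2 + 1/20*pi_3 + 3/20*pi_4
  pi_2 = 1/10*pi_0 + 1/20*pi_1 + 2/5*pi_2 + 7/20*pi_3 + 3/20*pi_4
  pi_3 = 3/10*pi_0 + 3/20*pi_1 + 1/10*pi_2 + 7/20*pi_3 + 3/10*pi_4
  pi_4 = 1/20*pi_0 + 3/20*pi_1 + 1/4*pi_2 + 1/10*pi_3 + 1/10*pi_4
with normalization: pi_0 + pi_1 + pi_2 + pi_3 + pi_4 = 1.

Using the first 4 balance equations plus normalization, the linear system A*pi = b is:
  [-19/20, 1/10, 1/20, 3/20, 3/10] . pi = 0
  [1/2, -9/20, 1/5, 1/20, 3/20] . pi = 0
  [1/10, 1/20, -3/5, 7/20, 3/20] . pi = 0
  [3/10, 3/20, 1/10, -13/20, 3/10] . pi = 0
  [1, 1, 1, 1, 1] . pi = 1

Solving yields:
  pi_0 = 161/1313
  pi_1 = 1189/3939
  pi_2 = 64/303
  pi_3 = 881/3939
  pi_4 = 554/3939

Verification (pi * P):
  161/1313*1/20 + 1189/3939*1/10 + 64/303*1/20 + 881/3939*3/20 + 554/3939*3/10 = 161/1313 = pi_0  (ok)
  161/1313*1/2 + 1189/3939*11/20 + 64/303*1/5 + 881/3939*1/20 + 554/3939*3/20 = 1189/3939 = pi_1  (ok)
  161/1313*1/10 + 1189/3939*1/20 + 64/303*2/5 + 881/3939*7/20 + 554/3939*3/20 = 64/303 = pi_2  (ok)
  161/1313*3/10 + 1189/3939*3/20 + 64/303*1/10 + 881/3939*7/20 + 554/3939*3/10 = 881/3939 = pi_3  (ok)
  161/1313*1/20 + 1189/3939*3/20 + 64/303*1/4 + 881/3939*1/10 + 554/3939*1/10 = 554/3939 = pi_4  (ok)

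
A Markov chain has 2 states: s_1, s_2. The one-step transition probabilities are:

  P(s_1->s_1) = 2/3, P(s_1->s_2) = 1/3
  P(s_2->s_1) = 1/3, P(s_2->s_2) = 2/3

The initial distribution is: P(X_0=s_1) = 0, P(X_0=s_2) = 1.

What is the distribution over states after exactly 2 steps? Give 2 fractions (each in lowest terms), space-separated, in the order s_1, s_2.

Propagating the distribution step by step (d_{t+1} = d_t * P):
d_0 = (s_1=0, s_2=1)
  d_1[s_1] = 0*2/3 + 1*1/3 = 1/3
  d_1[s_2] = 0*1/3 + 1*2/3 = 2/3
d_1 = (s_1=1/3, s_2=2/3)
  d_2[s_1] = 1/3*2/3 + 2/3*1/3 = 4/9
  d_2[s_2] = 1/3*1/3 + 2/3*2/3 = 5/9
d_2 = (s_1=4/9, s_2=5/9)

Answer: 4/9 5/9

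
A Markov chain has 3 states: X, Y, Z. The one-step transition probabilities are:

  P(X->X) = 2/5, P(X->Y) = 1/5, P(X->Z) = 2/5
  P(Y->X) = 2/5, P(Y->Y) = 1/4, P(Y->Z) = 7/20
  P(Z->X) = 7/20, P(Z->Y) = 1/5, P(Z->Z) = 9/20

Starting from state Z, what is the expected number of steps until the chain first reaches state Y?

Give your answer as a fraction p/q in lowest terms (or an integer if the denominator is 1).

Answer: 5

Derivation:
Let h_i = expected steps to first reach Y from state i.
Boundary: h_Y = 0.
First-step equations for the other states:
  h_X = 1 + 2/5*h_X + 1/5*h_Y + 2/5*h_Z
  h_Z = 1 + 7/20*h_X + 1/5*h_Y + 9/20*h_Z

Substituting h_Y = 0 and rearranging gives the linear system (I - Q) h = 1:
  [3/5, -2/5] . (h_X, h_Z) = 1
  [-7/20, 11/20] . (h_X, h_Z) = 1

Solving yields:
  h_X = 5
  h_Z = 5

Starting state is Z, so the expected hitting time is h_Z = 5.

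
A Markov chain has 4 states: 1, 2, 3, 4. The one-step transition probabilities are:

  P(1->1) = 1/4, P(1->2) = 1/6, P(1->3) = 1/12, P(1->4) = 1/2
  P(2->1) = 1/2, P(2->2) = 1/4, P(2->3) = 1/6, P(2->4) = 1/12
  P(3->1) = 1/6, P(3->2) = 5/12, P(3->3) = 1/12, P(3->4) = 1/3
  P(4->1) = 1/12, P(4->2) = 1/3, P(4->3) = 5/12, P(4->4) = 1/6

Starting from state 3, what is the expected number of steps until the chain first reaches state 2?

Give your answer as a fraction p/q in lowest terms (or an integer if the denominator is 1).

Let h_i = expected steps to first reach 2 from state i.
Boundary: h_2 = 0.
First-step equations for the other states:
  h_1 = 1 + 1/4*h_1 + 1/6*h_2 + 1/12*h_3 + 1/2*h_4
  h_3 = 1 + 1/6*h_1 + 5/12*h_2 + 1/12*h_3 + 1/3*h_4
  h_4 = 1 + 1/12*h_1 + 1/3*h_2 + 5/12*h_3 + 1/6*h_4

Substituting h_2 = 0 and rearranging gives the linear system (I - Q) h = 1:
  [3/4, -1/12, -1/2] . (h_1, h_3, h_4) = 1
  [-1/6, 11/12, -1/3] . (h_1, h_3, h_4) = 1
  [-1/12, -5/12, 5/6] . (h_1, h_3, h_4) = 1

Solving yields:
  h_1 = 40/11
  h_3 = 156/55
  h_4 = 164/55

Starting state is 3, so the expected hitting time is h_3 = 156/55.

Answer: 156/55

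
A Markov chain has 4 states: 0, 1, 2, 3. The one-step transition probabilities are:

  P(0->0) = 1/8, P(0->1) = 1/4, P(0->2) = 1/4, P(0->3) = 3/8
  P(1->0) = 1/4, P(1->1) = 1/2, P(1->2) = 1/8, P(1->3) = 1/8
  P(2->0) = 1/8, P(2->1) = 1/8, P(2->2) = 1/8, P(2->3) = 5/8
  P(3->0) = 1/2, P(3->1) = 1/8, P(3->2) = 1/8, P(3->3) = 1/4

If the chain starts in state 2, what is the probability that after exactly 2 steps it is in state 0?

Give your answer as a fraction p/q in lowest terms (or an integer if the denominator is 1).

Computing P^2 by repeated multiplication:
P^1 =
  0: [1/8, 1/4, 1/4, 3/8]
  1: [1/4, 1/2, 1/8, 1/8]
  2: [1/8, 1/8, 1/8, 5/8]
  3: [1/2, 1/8, 1/8, 1/4]
P^2 =
  0: [19/64, 15/64, 9/64, 21/64]
  1: [15/64, 11/32, 5/32, 17/64]
  2: [3/8, 3/16, 9/64, 19/64]
  3: [15/64, 15/64, 3/16, 11/32]

(P^2)[2 -> 0] = 3/8

Answer: 3/8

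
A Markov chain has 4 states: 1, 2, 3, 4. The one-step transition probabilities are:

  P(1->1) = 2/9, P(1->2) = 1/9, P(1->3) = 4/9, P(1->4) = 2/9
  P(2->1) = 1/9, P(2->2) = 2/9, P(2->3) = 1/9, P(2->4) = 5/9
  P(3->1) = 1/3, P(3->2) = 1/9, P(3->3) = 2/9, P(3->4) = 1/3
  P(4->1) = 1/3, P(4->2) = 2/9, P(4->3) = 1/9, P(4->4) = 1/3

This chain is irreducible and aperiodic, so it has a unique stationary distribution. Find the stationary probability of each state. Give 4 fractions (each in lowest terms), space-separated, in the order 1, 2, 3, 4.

Answer: 93/349 117/698 157/698 119/349

Derivation:
The stationary distribution satisfies pi = pi * P, i.e.:
  pi_1 = 2/9*pi_1 + 1/9*pi_2 + 1/3*pi_3 + 1/3*pi_4
  pi_2 = 1/9*pi_1 + 2/9*pi_2 + 1/9*pi_3 + 2/9*pi_4
  pi_3 = 4/9*pi_1 + 1/9*pi_2 + 2/9*pi_3 + 1/9*pi_4
  pi_4 = 2/9*pi_1 + 5/9*pi_2 + 1/3*pi_3 + 1/3*pi_4
with normalization: pi_1 + pi_2 + pi_3 + pi_4 = 1.

Using the first 3 balance equations plus normalization, the linear system A*pi = b is:
  [-7/9, 1/9, 1/3, 1/3] . pi = 0
  [1/9, -7/9, 1/9, 2/9] . pi = 0
  [4/9, 1/9, -7/9, 1/9] . pi = 0
  [1, 1, 1, 1] . pi = 1

Solving yields:
  pi_1 = 93/349
  pi_2 = 117/698
  pi_3 = 157/698
  pi_4 = 119/349

Verification (pi * P):
  93/349*2/9 + 117/698*1/9 + 157/698*1/3 + 119/349*1/3 = 93/349 = pi_1  (ok)
  93/349*1/9 + 117/698*2/9 + 157/698*1/9 + 119/349*2/9 = 117/698 = pi_2  (ok)
  93/349*4/9 + 117/698*1/9 + 157/698*2/9 + 119/349*1/9 = 157/698 = pi_3  (ok)
  93/349*2/9 + 117/698*5/9 + 157/698*1/3 + 119/349*1/3 = 119/349 = pi_4  (ok)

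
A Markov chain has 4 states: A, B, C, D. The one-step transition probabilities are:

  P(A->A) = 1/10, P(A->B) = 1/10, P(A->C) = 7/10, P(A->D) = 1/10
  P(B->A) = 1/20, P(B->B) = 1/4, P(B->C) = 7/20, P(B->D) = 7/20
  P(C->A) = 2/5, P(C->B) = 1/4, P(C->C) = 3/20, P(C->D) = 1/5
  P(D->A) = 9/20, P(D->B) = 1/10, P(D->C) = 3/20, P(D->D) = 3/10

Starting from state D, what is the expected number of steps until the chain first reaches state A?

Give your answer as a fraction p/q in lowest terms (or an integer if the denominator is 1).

Let h_i = expected steps to first reach A from state i.
Boundary: h_A = 0.
First-step equations for the other states:
  h_B = 1 + 1/20*h_A + 1/4*h_B + 7/20*h_C + 7/20*h_D
  h_C = 1 + 2/5*h_A + 1/4*h_B + 3/20*h_C + 1/5*h_D
  h_D = 1 + 9/20*h_A + 1/10*h_B + 3/20*h_C + 3/10*h_D

Substituting h_A = 0 and rearranging gives the linear system (I - Q) h = 1:
  [3/4, -7/20, -7/20] . (h_B, h_C, h_D) = 1
  [-1/4, 17/20, -1/5] . (h_B, h_C, h_D) = 1
  [-1/10, -3/20, 7/10] . (h_B, h_C, h_D) = 1

Solving yields:
  h_B = 240/61
  h_C = 180/61
  h_D = 160/61

Starting state is D, so the expected hitting time is h_D = 160/61.

Answer: 160/61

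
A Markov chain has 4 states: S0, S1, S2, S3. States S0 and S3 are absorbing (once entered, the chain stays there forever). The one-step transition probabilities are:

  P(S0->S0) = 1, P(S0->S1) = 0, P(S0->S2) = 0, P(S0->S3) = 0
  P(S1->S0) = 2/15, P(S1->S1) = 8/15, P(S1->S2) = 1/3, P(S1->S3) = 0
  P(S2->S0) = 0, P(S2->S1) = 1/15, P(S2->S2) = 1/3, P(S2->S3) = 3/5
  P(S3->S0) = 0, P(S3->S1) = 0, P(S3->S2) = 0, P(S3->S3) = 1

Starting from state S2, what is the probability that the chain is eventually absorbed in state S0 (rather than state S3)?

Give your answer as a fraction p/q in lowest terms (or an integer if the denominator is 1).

Let a_i = P(absorbed in S0 | start in state i).
Boundary conditions: a_S0 = 1, a_S3 = 0.
For each transient state i, a_i = sum_j P(i->j) * a_j:
  a_S1 = 2/15*a_S0 + 8/15*a_S1 + 1/3*a_S2 + 0*a_S3
  a_S2 = 0*a_S0 + 1/15*a_S1 + 1/3*a_S2 + 3/5*a_S3

Substituting a_S0 = 1 and a_S3 = 0, rearrange to (I - Q) a = r where r[i] = P(i -> S0):
  [7/15, -1/3] . (a_S1, a_S2) = 2/15
  [-1/15, 2/3] . (a_S1, a_S2) = 0

Solving yields:
  a_S1 = 4/13
  a_S2 = 2/65

Starting state is S2, so the absorption probability is a_S2 = 2/65.

Answer: 2/65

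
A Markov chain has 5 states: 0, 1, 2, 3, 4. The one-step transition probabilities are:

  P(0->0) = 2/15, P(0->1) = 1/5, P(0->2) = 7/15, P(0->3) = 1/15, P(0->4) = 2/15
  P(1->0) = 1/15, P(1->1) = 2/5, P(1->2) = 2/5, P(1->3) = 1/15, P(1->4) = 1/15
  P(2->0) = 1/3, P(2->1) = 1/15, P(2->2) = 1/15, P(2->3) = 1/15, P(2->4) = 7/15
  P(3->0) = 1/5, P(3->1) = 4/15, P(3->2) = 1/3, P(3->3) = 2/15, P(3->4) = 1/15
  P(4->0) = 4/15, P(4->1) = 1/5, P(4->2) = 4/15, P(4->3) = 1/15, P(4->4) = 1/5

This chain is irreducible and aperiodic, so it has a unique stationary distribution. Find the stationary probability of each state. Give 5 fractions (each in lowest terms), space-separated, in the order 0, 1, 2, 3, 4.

The stationary distribution satisfies pi = pi * P, i.e.:
  pi_0 = 2/15*pi_0 + 1/15*pi_1 + 1/3*pi_2 + 1/5*pi_3 + 4/15*pi_4
  pi_1 = 1/5*pi_0 + 2/5*pi_1 + 1/15*pi_2 + 4/15*pi_3 + 1/5*pi_4
  pi_2 = 7/15*pi_0 + 2/5*pi_1 + 1/15*pi_2 + 1/3*pi_3 + 4/15*pi_4
  pi_3 = 1/15*pi_0 + 1/15*pi_1 + 1/15*pi_2 + 2/15*pi_3 + 1/15*pi_4
  pi_4 = 2/15*pi_0 + 1/15*pi_1 + 7/15*pi_2 + 1/15*pi_3 + 1/5*pi_4
with normalization: pi_0 + pi_1 + pi_2 + pi_3 + pi_4 = 1.

Using the first 4 balance equations plus normalization, the linear system A*pi = b is:
  [-13/15, 1/15, 1/3, 1/5, 4/15] . pi = 0
  [1/5, -3/5, 1/15, 4/15, 1/5] . pi = 0
  [7/15, 2/5, -14/15, 1/3, 4/15] . pi = 0
  [1/15, 1/15, 1/15, -13/15, 1/15] . pi = 0
  [1, 1, 1, 1, 1] . pi = 1

Solving yields:
  pi_0 = 5445/25802
  pi_1 = 10761/51604
  pi_2 = 14683/51604
  pi_3 = 1/14
  pi_4 = 2896/12901

Verification (pi * P):
  5445/25802*2/15 + 10761/51604*1/15 + 14683/51604*1/3 + 1/14*1/5 + 2896/12901*4/15 = 5445/25802 = pi_0  (ok)
  5445/25802*1/5 + 10761/51604*2/5 + 14683/51604*1/15 + 1/14*4/15 + 2896/12901*1/5 = 10761/51604 = pi_1  (ok)
  5445/25802*7/15 + 10761/51604*2/5 + 14683/51604*1/15 + 1/14*1/3 + 2896/12901*4/15 = 14683/51604 = pi_2  (ok)
  5445/25802*1/15 + 10761/51604*1/15 + 14683/51604*1/15 + 1/14*2/15 + 2896/12901*1/15 = 1/14 = pi_3  (ok)
  5445/25802*2/15 + 10761/51604*1/15 + 14683/51604*7/15 + 1/14*1/15 + 2896/12901*1/5 = 2896/12901 = pi_4  (ok)

Answer: 5445/25802 10761/51604 14683/51604 1/14 2896/12901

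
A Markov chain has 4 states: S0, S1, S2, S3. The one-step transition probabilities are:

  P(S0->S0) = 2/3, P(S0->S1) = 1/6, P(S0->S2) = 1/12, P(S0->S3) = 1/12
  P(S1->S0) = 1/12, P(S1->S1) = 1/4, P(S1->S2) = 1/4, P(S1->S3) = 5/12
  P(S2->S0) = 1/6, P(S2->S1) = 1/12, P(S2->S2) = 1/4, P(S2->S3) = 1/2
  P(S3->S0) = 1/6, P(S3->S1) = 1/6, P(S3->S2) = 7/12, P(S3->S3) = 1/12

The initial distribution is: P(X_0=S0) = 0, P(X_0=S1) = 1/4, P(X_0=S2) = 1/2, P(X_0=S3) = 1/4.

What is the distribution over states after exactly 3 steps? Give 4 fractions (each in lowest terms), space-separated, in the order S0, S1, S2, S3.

Propagating the distribution step by step (d_{t+1} = d_t * P):
d_0 = (S0=0, S1=1/4, S2=1/2, S3=1/4)
  d_1[S0] = 0*2/3 + 1/4*1/12 + 1/2*1/6 + 1/4*1/6 = 7/48
  d_1[S1] = 0*1/6 + 1/4*1/4 + 1/2*1/12 + 1/4*1/6 = 7/48
  d_1[S2] = 0*1/12 + 1/4*1/4 + 1/2*1/4 + 1/4*7/12 = 1/3
  d_1[S3] = 0*1/12 + 1/4*5/12 + 1/2*1/2 + 1/4*1/12 = 3/8
d_1 = (S0=7/48, S1=7/48, S2=1/3, S3=3/8)
  d_2[S0] = 7/48*2/3 + 7/48*1/12 + 1/3*1/6 + 3/8*1/6 = 131/576
  d_2[S1] = 7/48*1/6 + 7/48*1/4 + 1/3*1/12 + 3/8*1/6 = 29/192
  d_2[S2] = 7/48*1/12 + 7/48*1/4 + 1/3*1/4 + 3/8*7/12 = 101/288
  d_2[S3] = 7/48*1/12 + 7/48*5/12 + 1/3*1/2 + 3/8*1/12 = 13/48
d_2 = (S0=131/576, S1=29/192, S2=101/288, S3=13/48)
  d_3[S0] = 131/576*2/3 + 29/192*1/12 + 101/288*1/6 + 13/48*1/6 = 617/2304
  d_3[S1] = 131/576*1/6 + 29/192*1/4 + 101/288*1/12 + 13/48*1/6 = 1037/6912
  d_3[S2] = 131/576*1/12 + 29/192*1/4 + 101/288*1/4 + 13/48*7/12 = 1045/3456
  d_3[S3] = 131/576*1/12 + 29/192*5/12 + 101/288*1/2 + 13/48*1/12 = 967/3456
d_3 = (S0=617/2304, S1=1037/6912, S2=1045/3456, S3=967/3456)

Answer: 617/2304 1037/6912 1045/3456 967/3456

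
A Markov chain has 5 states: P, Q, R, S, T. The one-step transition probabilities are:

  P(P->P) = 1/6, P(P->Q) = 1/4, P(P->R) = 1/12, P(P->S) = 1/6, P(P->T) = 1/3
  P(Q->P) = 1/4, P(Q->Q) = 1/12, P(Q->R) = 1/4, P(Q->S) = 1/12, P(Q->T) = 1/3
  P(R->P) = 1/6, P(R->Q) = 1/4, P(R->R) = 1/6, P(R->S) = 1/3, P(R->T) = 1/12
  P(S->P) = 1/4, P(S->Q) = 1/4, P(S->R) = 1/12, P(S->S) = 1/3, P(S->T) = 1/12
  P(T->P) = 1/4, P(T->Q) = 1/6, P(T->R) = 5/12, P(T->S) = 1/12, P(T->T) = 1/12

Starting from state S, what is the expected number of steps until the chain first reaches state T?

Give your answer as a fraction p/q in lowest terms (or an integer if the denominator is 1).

Let h_i = expected steps to first reach T from state i.
Boundary: h_T = 0.
First-step equations for the other states:
  h_P = 1 + 1/6*h_P + 1/4*h_Q + 1/12*h_R + 1/6*h_S + 1/3*h_T
  h_Q = 1 + 1/4*h_P + 1/12*h_Q + 1/4*h_R + 1/12*h_S + 1/3*h_T
  h_R = 1 + 1/6*h_P + 1/4*h_Q + 1/6*h_R + 1/3*h_S + 1/12*h_T
  h_S = 1 + 1/4*h_P + 1/4*h_Q + 1/12*h_R + 1/3*h_S + 1/12*h_T

Substituting h_T = 0 and rearranging gives the linear system (I - Q) h = 1:
  [5/6, -1/4, -1/12, -1/6] . (h_P, h_Q, h_R, h_S) = 1
  [-1/4, 11/12, -1/4, -1/12] . (h_P, h_Q, h_R, h_S) = 1
  [-1/6, -1/4, 5/6, -1/3] . (h_P, h_Q, h_R, h_S) = 1
  [-1/4, -1/4, -1/12, 2/3] . (h_P, h_Q, h_R, h_S) = 1

Solving yields:
  h_P = 3696/923
  h_Q = 18948/4615
  h_R = 24528/4615
  h_S = 1848/355

Starting state is S, so the expected hitting time is h_S = 1848/355.

Answer: 1848/355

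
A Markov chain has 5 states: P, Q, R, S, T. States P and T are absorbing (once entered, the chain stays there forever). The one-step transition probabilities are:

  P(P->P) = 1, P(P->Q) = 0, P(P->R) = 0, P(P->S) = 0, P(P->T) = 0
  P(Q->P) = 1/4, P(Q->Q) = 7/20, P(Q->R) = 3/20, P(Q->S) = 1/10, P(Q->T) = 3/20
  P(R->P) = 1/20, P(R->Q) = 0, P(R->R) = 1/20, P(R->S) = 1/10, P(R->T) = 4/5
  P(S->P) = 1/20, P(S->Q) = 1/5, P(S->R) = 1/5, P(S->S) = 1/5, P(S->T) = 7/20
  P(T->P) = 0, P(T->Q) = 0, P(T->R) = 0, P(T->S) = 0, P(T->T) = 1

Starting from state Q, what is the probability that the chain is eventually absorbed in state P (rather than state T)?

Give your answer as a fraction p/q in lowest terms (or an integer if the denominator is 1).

Answer: 395/918

Derivation:
Let a_i = P(absorbed in P | start in state i).
Boundary conditions: a_P = 1, a_T = 0.
For each transient state i, a_i = sum_j P(i->j) * a_j:
  a_Q = 1/4*a_P + 7/20*a_Q + 3/20*a_R + 1/10*a_S + 3/20*a_T
  a_R = 1/20*a_P + 0*a_Q + 1/20*a_R + 1/10*a_S + 4/5*a_T
  a_S = 1/20*a_P + 1/5*a_Q + 1/5*a_R + 1/5*a_S + 7/20*a_T

Substituting a_P = 1 and a_T = 0, rearrange to (I - Q) a = r where r[i] = P(i -> P):
  [13/20, -3/20, -1/10] . (a_Q, a_R, a_S) = 1/4
  [0, 19/20, -1/10] . (a_Q, a_R, a_S) = 1/20
  [-1/5, -1/5, 4/5] . (a_Q, a_R, a_S) = 1/20

Solving yields:
  a_Q = 395/918
  a_R = 133/1836
  a_S = 691/3672

Starting state is Q, so the absorption probability is a_Q = 395/918.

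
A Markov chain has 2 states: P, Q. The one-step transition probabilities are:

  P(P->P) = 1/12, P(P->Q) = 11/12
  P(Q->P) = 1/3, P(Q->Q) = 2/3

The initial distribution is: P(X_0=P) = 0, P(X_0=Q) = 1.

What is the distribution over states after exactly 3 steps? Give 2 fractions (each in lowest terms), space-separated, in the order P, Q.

Propagating the distribution step by step (d_{t+1} = d_t * P):
d_0 = (P=0, Q=1)
  d_1[P] = 0*1/12 + 1*1/3 = 1/3
  d_1[Q] = 0*11/12 + 1*2/3 = 2/3
d_1 = (P=1/3, Q=2/3)
  d_2[P] = 1/3*1/12 + 2/3*1/3 = 1/4
  d_2[Q] = 1/3*11/12 + 2/3*2/3 = 3/4
d_2 = (P=1/4, Q=3/4)
  d_3[P] = 1/4*1/12 + 3/4*1/3 = 13/48
  d_3[Q] = 1/4*11/12 + 3/4*2/3 = 35/48
d_3 = (P=13/48, Q=35/48)

Answer: 13/48 35/48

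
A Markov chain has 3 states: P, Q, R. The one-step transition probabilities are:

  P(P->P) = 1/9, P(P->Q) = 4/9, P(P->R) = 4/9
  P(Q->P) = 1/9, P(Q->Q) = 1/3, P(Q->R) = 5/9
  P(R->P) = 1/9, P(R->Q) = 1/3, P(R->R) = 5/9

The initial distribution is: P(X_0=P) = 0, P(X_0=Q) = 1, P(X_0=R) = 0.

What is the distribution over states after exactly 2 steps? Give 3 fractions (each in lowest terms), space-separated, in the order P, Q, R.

Answer: 1/9 28/81 44/81

Derivation:
Propagating the distribution step by step (d_{t+1} = d_t * P):
d_0 = (P=0, Q=1, R=0)
  d_1[P] = 0*1/9 + 1*1/9 + 0*1/9 = 1/9
  d_1[Q] = 0*4/9 + 1*1/3 + 0*1/3 = 1/3
  d_1[R] = 0*4/9 + 1*5/9 + 0*5/9 = 5/9
d_1 = (P=1/9, Q=1/3, R=5/9)
  d_2[P] = 1/9*1/9 + 1/3*1/9 + 5/9*1/9 = 1/9
  d_2[Q] = 1/9*4/9 + 1/3*1/3 + 5/9*1/3 = 28/81
  d_2[R] = 1/9*4/9 + 1/3*5/9 + 5/9*5/9 = 44/81
d_2 = (P=1/9, Q=28/81, R=44/81)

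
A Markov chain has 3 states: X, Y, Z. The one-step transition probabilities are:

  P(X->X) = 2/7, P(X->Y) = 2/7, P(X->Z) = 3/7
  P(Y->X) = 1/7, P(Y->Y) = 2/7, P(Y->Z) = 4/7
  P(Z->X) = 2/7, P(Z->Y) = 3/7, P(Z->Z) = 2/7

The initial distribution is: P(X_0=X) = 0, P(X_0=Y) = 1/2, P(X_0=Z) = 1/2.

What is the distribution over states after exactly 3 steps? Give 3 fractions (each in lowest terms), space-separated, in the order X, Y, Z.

Answer: 81/343 237/686 41/98

Derivation:
Propagating the distribution step by step (d_{t+1} = d_t * P):
d_0 = (X=0, Y=1/2, Z=1/2)
  d_1[X] = 0*2/7 + 1/2*1/7 + 1/2*2/7 = 3/14
  d_1[Y] = 0*2/7 + 1/2*2/7 + 1/2*3/7 = 5/14
  d_1[Z] = 0*3/7 + 1/2*4/7 + 1/2*2/7 = 3/7
d_1 = (X=3/14, Y=5/14, Z=3/7)
  d_2[X] = 3/14*2/7 + 5/14*1/7 + 3/7*2/7 = 23/98
  d_2[Y] = 3/14*2/7 + 5/14*2/7 + 3/7*3/7 = 17/49
  d_2[Z] = 3/14*3/7 + 5/14*4/7 + 3/7*2/7 = 41/98
d_2 = (X=23/98, Y=17/49, Z=41/98)
  d_3[X] = 23/98*2/7 + 17/49*1/7 + 41/98*2/7 = 81/343
  d_3[Y] = 23/98*2/7 + 17/49*2/7 + 41/98*3/7 = 237/686
  d_3[Z] = 23/98*3/7 + 17/49*4/7 + 41/98*2/7 = 41/98
d_3 = (X=81/343, Y=237/686, Z=41/98)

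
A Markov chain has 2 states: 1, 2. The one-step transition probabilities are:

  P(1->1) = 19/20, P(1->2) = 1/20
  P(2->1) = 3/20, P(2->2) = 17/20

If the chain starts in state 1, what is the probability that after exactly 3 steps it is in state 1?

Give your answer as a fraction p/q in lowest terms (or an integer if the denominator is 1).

Answer: 439/500

Derivation:
Computing P^3 by repeated multiplication:
P^1 =
  1: [19/20, 1/20]
  2: [3/20, 17/20]
P^2 =
  1: [91/100, 9/100]
  2: [27/100, 73/100]
P^3 =
  1: [439/500, 61/500]
  2: [183/500, 317/500]

(P^3)[1 -> 1] = 439/500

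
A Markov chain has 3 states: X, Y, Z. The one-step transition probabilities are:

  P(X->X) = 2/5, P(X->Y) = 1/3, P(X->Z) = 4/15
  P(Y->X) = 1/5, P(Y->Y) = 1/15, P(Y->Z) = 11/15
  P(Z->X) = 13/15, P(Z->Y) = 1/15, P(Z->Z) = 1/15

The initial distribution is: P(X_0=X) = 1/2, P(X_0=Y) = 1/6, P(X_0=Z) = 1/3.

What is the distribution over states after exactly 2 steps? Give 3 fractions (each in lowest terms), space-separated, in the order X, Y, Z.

Answer: 661/1350 139/675 137/450

Derivation:
Propagating the distribution step by step (d_{t+1} = d_t * P):
d_0 = (X=1/2, Y=1/6, Z=1/3)
  d_1[X] = 1/2*2/5 + 1/6*1/5 + 1/3*13/15 = 47/90
  d_1[Y] = 1/2*1/3 + 1/6*1/15 + 1/3*1/15 = 1/5
  d_1[Z] = 1/2*4/15 + 1/6*11/15 + 1/3*1/15 = 5/18
d_1 = (X=47/90, Y=1/5, Z=5/18)
  d_2[X] = 47/90*2/5 + 1/5*1/5 + 5/18*13/15 = 661/1350
  d_2[Y] = 47/90*1/3 + 1/5*1/15 + 5/18*1/15 = 139/675
  d_2[Z] = 47/90*4/15 + 1/5*11/15 + 5/18*1/15 = 137/450
d_2 = (X=661/1350, Y=139/675, Z=137/450)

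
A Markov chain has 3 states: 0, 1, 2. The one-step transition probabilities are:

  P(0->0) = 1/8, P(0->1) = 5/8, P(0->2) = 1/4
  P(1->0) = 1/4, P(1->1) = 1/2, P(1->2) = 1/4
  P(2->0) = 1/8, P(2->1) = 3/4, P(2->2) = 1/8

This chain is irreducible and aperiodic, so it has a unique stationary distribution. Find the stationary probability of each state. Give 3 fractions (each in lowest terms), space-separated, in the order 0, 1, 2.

Answer: 16/81 47/81 2/9

Derivation:
The stationary distribution satisfies pi = pi * P, i.e.:
  pi_0 = 1/8*pi_0 + 1/4*pi_1 + 1/8*pi_2
  pi_1 = 5/8*pi_0 + 1/2*pi_1 + 3/4*pi_2
  pi_2 = 1/4*pi_0 + 1/4*pi_1 + 1/8*pi_2
with normalization: pi_0 + pi_1 + pi_2 = 1.

Using the first 2 balance equations plus normalization, the linear system A*pi = b is:
  [-7/8, 1/4, 1/8] . pi = 0
  [5/8, -1/2, 3/4] . pi = 0
  [1, 1, 1] . pi = 1

Solving yields:
  pi_0 = 16/81
  pi_1 = 47/81
  pi_2 = 2/9

Verification (pi * P):
  16/81*1/8 + 47/81*1/4 + 2/9*1/8 = 16/81 = pi_0  (ok)
  16/81*5/8 + 47/81*1/2 + 2/9*3/4 = 47/81 = pi_1  (ok)
  16/81*1/4 + 47/81*1/4 + 2/9*1/8 = 2/9 = pi_2  (ok)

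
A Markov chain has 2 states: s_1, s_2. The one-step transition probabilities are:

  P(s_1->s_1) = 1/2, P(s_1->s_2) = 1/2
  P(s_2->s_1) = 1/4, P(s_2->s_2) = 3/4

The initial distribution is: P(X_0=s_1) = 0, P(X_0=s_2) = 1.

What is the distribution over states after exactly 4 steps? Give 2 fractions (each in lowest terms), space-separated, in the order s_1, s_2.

Propagating the distribution step by step (d_{t+1} = d_t * P):
d_0 = (s_1=0, s_2=1)
  d_1[s_1] = 0*1/2 + 1*1/4 = 1/4
  d_1[s_2] = 0*1/2 + 1*3/4 = 3/4
d_1 = (s_1=1/4, s_2=3/4)
  d_2[s_1] = 1/4*1/2 + 3/4*1/4 = 5/16
  d_2[s_2] = 1/4*1/2 + 3/4*3/4 = 11/16
d_2 = (s_1=5/16, s_2=11/16)
  d_3[s_1] = 5/16*1/2 + 11/16*1/4 = 21/64
  d_3[s_2] = 5/16*1/2 + 11/16*3/4 = 43/64
d_3 = (s_1=21/64, s_2=43/64)
  d_4[s_1] = 21/64*1/2 + 43/64*1/4 = 85/256
  d_4[s_2] = 21/64*1/2 + 43/64*3/4 = 171/256
d_4 = (s_1=85/256, s_2=171/256)

Answer: 85/256 171/256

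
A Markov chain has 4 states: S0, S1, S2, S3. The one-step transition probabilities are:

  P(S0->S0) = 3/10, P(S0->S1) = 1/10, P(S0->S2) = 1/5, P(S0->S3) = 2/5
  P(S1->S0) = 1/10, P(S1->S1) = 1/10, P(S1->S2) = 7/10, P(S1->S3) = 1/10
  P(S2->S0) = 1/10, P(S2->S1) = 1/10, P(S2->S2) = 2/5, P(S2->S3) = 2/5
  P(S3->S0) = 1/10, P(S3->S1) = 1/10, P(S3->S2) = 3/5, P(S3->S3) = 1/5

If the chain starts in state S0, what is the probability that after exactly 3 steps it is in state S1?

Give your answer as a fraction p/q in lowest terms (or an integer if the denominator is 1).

Answer: 1/10

Derivation:
Computing P^3 by repeated multiplication:
P^1 =
  S0: [3/10, 1/10, 1/5, 2/5]
  S1: [1/10, 1/10, 7/10, 1/10]
  S2: [1/10, 1/10, 2/5, 2/5]
  S3: [1/10, 1/10, 3/5, 1/5]
P^2 =
  S0: [4/25, 1/10, 9/20, 29/100]
  S1: [3/25, 1/10, 43/100, 7/20]
  S2: [3/25, 1/10, 49/100, 29/100]
  S3: [3/25, 1/10, 9/20, 33/100]
P^3 =
  S0: [33/250, 1/10, 57/125, 39/125]
  S1: [31/250, 1/10, 119/250, 3/10]
  S2: [31/250, 1/10, 58/125, 39/125]
  S3: [31/250, 1/10, 59/125, 38/125]

(P^3)[S0 -> S1] = 1/10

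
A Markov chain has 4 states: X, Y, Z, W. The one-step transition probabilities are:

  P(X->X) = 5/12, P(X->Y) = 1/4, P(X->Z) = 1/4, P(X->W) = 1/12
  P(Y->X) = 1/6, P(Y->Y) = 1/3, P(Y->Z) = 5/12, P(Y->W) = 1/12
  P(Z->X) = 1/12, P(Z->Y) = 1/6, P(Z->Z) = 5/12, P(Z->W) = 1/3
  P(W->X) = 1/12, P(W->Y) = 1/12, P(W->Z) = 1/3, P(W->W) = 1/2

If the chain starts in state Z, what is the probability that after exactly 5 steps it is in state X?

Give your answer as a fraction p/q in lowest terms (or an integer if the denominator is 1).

Computing P^5 by repeated multiplication:
P^1 =
  X: [5/12, 1/4, 1/4, 1/12]
  Y: [1/6, 1/3, 5/12, 1/12]
  Z: [1/12, 1/6, 5/12, 1/3]
  W: [1/12, 1/12, 1/3, 1/2]
P^2 =
  X: [35/144, 17/72, 49/144, 13/72]
  Y: [1/6, 11/48, 55/144, 2/9]
  Z: [1/8, 25/144, 3/8, 47/144]
  W: [17/144, 7/48, 13/36, 3/8]
P^3 =
  X: [53/288, 365/1728, 13/36, 421/1728]
  Y: [91/576, 173/864, 10/27, 469/1728]
  Z: [241/1728, 103/576, 637/1728, 541/1728]
  W: [233/1728, 293/1728, 79/216, 95/288]
P^4 =
  X: [3365/20736, 1361/6912, 7583/20736, 5705/20736]
  Y: [1583/10368, 247/1296, 7625/20736, 5993/20736]
  Z: [3001/20736, 629/3456, 2539/6912, 793/2592]
  W: [2953/20736, 1235/6912, 1901/5184, 1079/3456]
P^5 =
  X: [38279/248832, 7883/41472, 30415/82944, 36005/124416]
  Y: [4669/31104, 46549/248832, 91355/248832, 9197/31104]
  Z: [18257/124416, 45677/248832, 45667/124416, 75307/248832]
  W: [36253/248832, 45361/248832, 22825/62208, 12653/41472]

(P^5)[Z -> X] = 18257/124416

Answer: 18257/124416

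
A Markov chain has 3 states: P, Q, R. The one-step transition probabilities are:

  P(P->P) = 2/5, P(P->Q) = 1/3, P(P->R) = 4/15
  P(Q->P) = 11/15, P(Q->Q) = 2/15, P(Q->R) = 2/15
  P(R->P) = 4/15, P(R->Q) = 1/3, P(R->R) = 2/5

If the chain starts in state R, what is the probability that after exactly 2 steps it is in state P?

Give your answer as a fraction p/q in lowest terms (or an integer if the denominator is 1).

Computing P^2 by repeated multiplication:
P^1 =
  P: [2/5, 1/3, 4/15]
  Q: [11/15, 2/15, 2/15]
  R: [4/15, 1/3, 2/5]
P^2 =
  P: [107/225, 4/15, 58/225]
  Q: [32/75, 23/75, 4/15]
  R: [103/225, 4/15, 62/225]

(P^2)[R -> P] = 103/225

Answer: 103/225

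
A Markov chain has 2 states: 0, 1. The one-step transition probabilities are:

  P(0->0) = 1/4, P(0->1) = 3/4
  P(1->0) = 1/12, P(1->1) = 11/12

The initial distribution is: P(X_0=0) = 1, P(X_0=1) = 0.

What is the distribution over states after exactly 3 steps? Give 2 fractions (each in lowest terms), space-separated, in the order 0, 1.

Propagating the distribution step by step (d_{t+1} = d_t * P):
d_0 = (0=1, 1=0)
  d_1[0] = 1*1/4 + 0*1/12 = 1/4
  d_1[1] = 1*3/4 + 0*11/12 = 3/4
d_1 = (0=1/4, 1=3/4)
  d_2[0] = 1/4*1/4 + 3/4*1/12 = 1/8
  d_2[1] = 1/4*3/4 + 3/4*11/12 = 7/8
d_2 = (0=1/8, 1=7/8)
  d_3[0] = 1/8*1/4 + 7/8*1/12 = 5/48
  d_3[1] = 1/8*3/4 + 7/8*11/12 = 43/48
d_3 = (0=5/48, 1=43/48)

Answer: 5/48 43/48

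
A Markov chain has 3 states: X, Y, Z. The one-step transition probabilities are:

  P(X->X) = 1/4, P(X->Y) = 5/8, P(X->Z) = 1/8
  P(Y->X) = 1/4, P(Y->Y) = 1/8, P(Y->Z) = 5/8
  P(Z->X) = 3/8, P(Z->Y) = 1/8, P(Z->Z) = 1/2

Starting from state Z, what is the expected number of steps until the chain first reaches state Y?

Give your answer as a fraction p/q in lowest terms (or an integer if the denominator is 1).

Let h_i = expected steps to first reach Y from state i.
Boundary: h_Y = 0.
First-step equations for the other states:
  h_X = 1 + 1/4*h_X + 5/8*h_Y + 1/8*h_Z
  h_Z = 1 + 3/8*h_X + 1/8*h_Y + 1/2*h_Z

Substituting h_Y = 0 and rearranging gives the linear system (I - Q) h = 1:
  [3/4, -1/8] . (h_X, h_Z) = 1
  [-3/8, 1/2] . (h_X, h_Z) = 1

Solving yields:
  h_X = 40/21
  h_Z = 24/7

Starting state is Z, so the expected hitting time is h_Z = 24/7.

Answer: 24/7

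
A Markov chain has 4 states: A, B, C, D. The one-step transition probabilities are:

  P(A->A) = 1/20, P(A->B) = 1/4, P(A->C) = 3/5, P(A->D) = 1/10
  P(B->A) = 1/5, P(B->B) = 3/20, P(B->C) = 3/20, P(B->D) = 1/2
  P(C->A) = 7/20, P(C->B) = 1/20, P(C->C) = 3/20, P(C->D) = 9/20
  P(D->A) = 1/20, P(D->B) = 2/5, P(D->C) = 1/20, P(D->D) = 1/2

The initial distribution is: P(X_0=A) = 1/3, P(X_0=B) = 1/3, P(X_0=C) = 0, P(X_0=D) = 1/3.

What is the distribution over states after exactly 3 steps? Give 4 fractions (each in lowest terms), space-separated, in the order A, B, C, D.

Answer: 21/160 1577/6000 1091/6000 5089/12000

Derivation:
Propagating the distribution step by step (d_{t+1} = d_t * P):
d_0 = (A=1/3, B=1/3, C=0, D=1/3)
  d_1[A] = 1/3*1/20 + 1/3*1/5 + 0*7/20 + 1/3*1/20 = 1/10
  d_1[B] = 1/3*1/4 + 1/3*3/20 + 0*1/20 + 1/3*2/5 = 4/15
  d_1[C] = 1/3*3/5 + 1/3*3/20 + 0*3/20 + 1/3*1/20 = 4/15
  d_1[D] = 1/3*1/10 + 1/3*1/2 + 0*9/20 + 1/3*1/2 = 11/30
d_1 = (A=1/10, B=4/15, C=4/15, D=11/30)
  d_2[A] = 1/10*1/20 + 4/15*1/5 + 4/15*7/20 + 11/30*1/20 = 17/100
  d_2[B] = 1/10*1/4 + 4/15*3/20 + 4/15*1/20 + 11/30*2/5 = 9/40
  d_2[C] = 1/10*3/5 + 4/15*3/20 + 4/15*3/20 + 11/30*1/20 = 19/120
  d_2[D] = 1/10*1/10 + 4/15*1/2 + 4/15*9/20 + 11/30*1/2 = 67/150
d_2 = (A=17/100, B=9/40, C=19/120, D=67/150)
  d_3[A] = 17/100*1/20 + 9/40*1/5 + 19/120*7/20 + 67/150*1/20 = 21/160
  d_3[B] = 17/100*1/4 + 9/40*3/20 + 19/120*1/20 + 67/150*2/5 = 1577/6000
  d_3[C] = 17/100*3/5 + 9/40*3/20 + 19/120*3/20 + 67/150*1/20 = 1091/6000
  d_3[D] = 17/100*1/10 + 9/40*1/2 + 19/120*9/20 + 67/150*1/2 = 5089/12000
d_3 = (A=21/160, B=1577/6000, C=1091/6000, D=5089/12000)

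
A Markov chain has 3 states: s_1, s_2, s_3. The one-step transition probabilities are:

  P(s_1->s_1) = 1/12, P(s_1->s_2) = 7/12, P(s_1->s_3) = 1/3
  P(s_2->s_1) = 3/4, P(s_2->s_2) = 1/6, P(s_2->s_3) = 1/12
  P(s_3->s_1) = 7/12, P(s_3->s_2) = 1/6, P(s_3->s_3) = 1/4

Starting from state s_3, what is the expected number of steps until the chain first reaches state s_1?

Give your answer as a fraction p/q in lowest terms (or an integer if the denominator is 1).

Let h_i = expected steps to first reach s_1 from state i.
Boundary: h_s_1 = 0.
First-step equations for the other states:
  h_s_2 = 1 + 3/4*h_s_1 + 1/6*h_s_2 + 1/12*h_s_3
  h_s_3 = 1 + 7/12*h_s_1 + 1/6*h_s_2 + 1/4*h_s_3

Substituting h_s_1 = 0 and rearranging gives the linear system (I - Q) h = 1:
  [5/6, -1/12] . (h_s_2, h_s_3) = 1
  [-1/6, 3/4] . (h_s_2, h_s_3) = 1

Solving yields:
  h_s_2 = 15/11
  h_s_3 = 18/11

Starting state is s_3, so the expected hitting time is h_s_3 = 18/11.

Answer: 18/11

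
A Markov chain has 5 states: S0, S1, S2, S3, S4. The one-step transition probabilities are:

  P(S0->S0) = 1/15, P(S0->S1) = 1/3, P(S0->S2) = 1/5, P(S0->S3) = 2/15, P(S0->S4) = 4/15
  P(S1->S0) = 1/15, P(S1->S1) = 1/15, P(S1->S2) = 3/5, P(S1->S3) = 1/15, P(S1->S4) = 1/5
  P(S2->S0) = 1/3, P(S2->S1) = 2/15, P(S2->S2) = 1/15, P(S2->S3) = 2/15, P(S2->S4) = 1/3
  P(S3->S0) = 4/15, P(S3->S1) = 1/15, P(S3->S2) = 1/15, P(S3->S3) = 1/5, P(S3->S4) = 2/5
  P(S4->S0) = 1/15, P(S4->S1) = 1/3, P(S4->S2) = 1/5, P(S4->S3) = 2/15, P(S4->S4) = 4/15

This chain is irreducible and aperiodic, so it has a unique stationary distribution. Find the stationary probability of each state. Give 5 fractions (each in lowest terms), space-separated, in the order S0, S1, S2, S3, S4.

Answer: 5449/35340 235/1178 273/1178 303/2356 163/570

Derivation:
The stationary distribution satisfies pi = pi * P, i.e.:
  pi_S0 = 1/15*pi_S0 + 1/15*pi_S1 + 1/3*pi_S2 + 4/15*pi_S3 + 1/15*pi_S4
  pi_S1 = 1/3*pi_S0 + 1/15*pi_S1 + 2/15*pi_S2 + 1/15*pi_S3 + 1/3*pi_S4
  pi_S2 = 1/5*pi_S0 + 3/5*pi_S1 + 1/15*pi_S2 + 1/15*pi_S3 + 1/5*pi_S4
  pi_S3 = 2/15*pi_S0 + 1/15*pi_S1 + 2/15*pi_S2 + 1/5*pi_S3 + 2/15*pi_S4
  pi_S4 = 4/15*pi_S0 + 1/5*pi_S1 + 1/3*pi_S2 + 2/5*pi_S3 + 4/15*pi_S4
with normalization: pi_S0 + pi_S1 + pi_S2 + pi_S3 + pi_S4 = 1.

Using the first 4 balance equations plus normalization, the linear system A*pi = b is:
  [-14/15, 1/15, 1/3, 4/15, 1/15] . pi = 0
  [1/3, -14/15, 2/15, 1/15, 1/3] . pi = 0
  [1/5, 3/5, -14/15, 1/15, 1/5] . pi = 0
  [2/15, 1/15, 2/15, -4/5, 2/15] . pi = 0
  [1, 1, 1, 1, 1] . pi = 1

Solving yields:
  pi_S0 = 5449/35340
  pi_S1 = 235/1178
  pi_S2 = 273/1178
  pi_S3 = 303/2356
  pi_S4 = 163/570

Verification (pi * P):
  5449/35340*1/15 + 235/1178*1/15 + 273/1178*1/3 + 303/2356*4/15 + 163/570*1/15 = 5449/35340 = pi_S0  (ok)
  5449/35340*1/3 + 235/1178*1/15 + 273/1178*2/15 + 303/2356*1/15 + 163/570*1/3 = 235/1178 = pi_S1  (ok)
  5449/35340*1/5 + 235/1178*3/5 + 273/1178*1/15 + 303/2356*1/15 + 163/570*1/5 = 273/1178 = pi_S2  (ok)
  5449/35340*2/15 + 235/1178*1/15 + 273/1178*2/15 + 303/2356*1/5 + 163/570*2/15 = 303/2356 = pi_S3  (ok)
  5449/35340*4/15 + 235/1178*1/5 + 273/1178*1/3 + 303/2356*2/5 + 163/570*4/15 = 163/570 = pi_S4  (ok)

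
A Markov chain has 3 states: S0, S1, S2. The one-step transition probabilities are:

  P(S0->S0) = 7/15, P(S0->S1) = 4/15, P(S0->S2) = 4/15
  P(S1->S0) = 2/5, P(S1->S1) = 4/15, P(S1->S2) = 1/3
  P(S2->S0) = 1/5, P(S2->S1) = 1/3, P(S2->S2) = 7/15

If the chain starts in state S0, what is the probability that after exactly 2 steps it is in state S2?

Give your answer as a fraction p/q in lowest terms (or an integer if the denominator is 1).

Answer: 76/225

Derivation:
Computing P^2 by repeated multiplication:
P^1 =
  S0: [7/15, 4/15, 4/15]
  S1: [2/5, 4/15, 1/3]
  S2: [1/5, 1/3, 7/15]
P^2 =
  S0: [17/45, 64/225, 76/225]
  S1: [9/25, 13/45, 79/225]
  S2: [8/25, 67/225, 86/225]

(P^2)[S0 -> S2] = 76/225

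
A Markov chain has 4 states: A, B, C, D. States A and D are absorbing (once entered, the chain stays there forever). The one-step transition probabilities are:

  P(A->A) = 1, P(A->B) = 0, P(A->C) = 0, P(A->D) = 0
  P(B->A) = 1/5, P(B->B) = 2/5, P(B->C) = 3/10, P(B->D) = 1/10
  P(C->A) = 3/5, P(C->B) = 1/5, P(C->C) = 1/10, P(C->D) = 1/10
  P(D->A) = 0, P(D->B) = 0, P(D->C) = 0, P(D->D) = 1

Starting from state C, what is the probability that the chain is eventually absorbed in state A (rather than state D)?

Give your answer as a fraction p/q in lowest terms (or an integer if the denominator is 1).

Let a_i = P(absorbed in A | start in state i).
Boundary conditions: a_A = 1, a_D = 0.
For each transient state i, a_i = sum_j P(i->j) * a_j:
  a_B = 1/5*a_A + 2/5*a_B + 3/10*a_C + 1/10*a_D
  a_C = 3/5*a_A + 1/5*a_B + 1/10*a_C + 1/10*a_D

Substituting a_A = 1 and a_D = 0, rearrange to (I - Q) a = r where r[i] = P(i -> A):
  [3/5, -3/10] . (a_B, a_C) = 1/5
  [-1/5, 9/10] . (a_B, a_C) = 3/5

Solving yields:
  a_B = 3/4
  a_C = 5/6

Starting state is C, so the absorption probability is a_C = 5/6.

Answer: 5/6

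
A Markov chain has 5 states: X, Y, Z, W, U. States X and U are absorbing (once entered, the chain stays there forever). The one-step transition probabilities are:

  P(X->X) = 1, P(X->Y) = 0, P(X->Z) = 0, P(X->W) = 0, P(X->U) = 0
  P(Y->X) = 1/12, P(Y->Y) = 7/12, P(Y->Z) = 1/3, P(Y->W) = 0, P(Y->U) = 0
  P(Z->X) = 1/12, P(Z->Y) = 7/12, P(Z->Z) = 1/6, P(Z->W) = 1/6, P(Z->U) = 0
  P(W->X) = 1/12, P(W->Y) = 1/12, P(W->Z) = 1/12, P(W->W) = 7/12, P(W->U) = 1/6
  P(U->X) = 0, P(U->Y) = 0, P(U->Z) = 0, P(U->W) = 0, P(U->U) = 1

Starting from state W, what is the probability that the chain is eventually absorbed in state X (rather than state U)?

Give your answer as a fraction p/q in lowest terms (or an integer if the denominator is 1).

Answer: 12/23

Derivation:
Let a_i = P(absorbed in X | start in state i).
Boundary conditions: a_X = 1, a_U = 0.
For each transient state i, a_i = sum_j P(i->j) * a_j:
  a_Y = 1/12*a_X + 7/12*a_Y + 1/3*a_Z + 0*a_W + 0*a_U
  a_Z = 1/12*a_X + 7/12*a_Y + 1/6*a_Z + 1/6*a_W + 0*a_U
  a_W = 1/12*a_X + 1/12*a_Y + 1/12*a_Z + 7/12*a_W + 1/6*a_U

Substituting a_X = 1 and a_U = 0, rearrange to (I - Q) a = r where r[i] = P(i -> X):
  [5/12, -1/3, 0] . (a_Y, a_Z, a_W) = 1/12
  [-7/12, 5/6, -1/6] . (a_Y, a_Z, a_W) = 1/12
  [-1/12, -1/12, 5/12] . (a_Y, a_Z, a_W) = 1/12

Solving yields:
  a_Y = 19/23
  a_Z = 18/23
  a_W = 12/23

Starting state is W, so the absorption probability is a_W = 12/23.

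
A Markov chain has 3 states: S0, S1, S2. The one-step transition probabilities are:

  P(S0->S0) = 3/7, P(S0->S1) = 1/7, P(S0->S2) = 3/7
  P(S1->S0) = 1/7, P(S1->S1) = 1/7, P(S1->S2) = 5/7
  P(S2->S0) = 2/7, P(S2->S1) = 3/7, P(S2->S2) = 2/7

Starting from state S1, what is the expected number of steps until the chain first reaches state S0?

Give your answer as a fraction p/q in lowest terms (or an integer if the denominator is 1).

Answer: 14/3

Derivation:
Let h_i = expected steps to first reach S0 from state i.
Boundary: h_S0 = 0.
First-step equations for the other states:
  h_S1 = 1 + 1/7*h_S0 + 1/7*h_S1 + 5/7*h_S2
  h_S2 = 1 + 2/7*h_S0 + 3/7*h_S1 + 2/7*h_S2

Substituting h_S0 = 0 and rearranging gives the linear system (I - Q) h = 1:
  [6/7, -5/7] . (h_S1, h_S2) = 1
  [-3/7, 5/7] . (h_S1, h_S2) = 1

Solving yields:
  h_S1 = 14/3
  h_S2 = 21/5

Starting state is S1, so the expected hitting time is h_S1 = 14/3.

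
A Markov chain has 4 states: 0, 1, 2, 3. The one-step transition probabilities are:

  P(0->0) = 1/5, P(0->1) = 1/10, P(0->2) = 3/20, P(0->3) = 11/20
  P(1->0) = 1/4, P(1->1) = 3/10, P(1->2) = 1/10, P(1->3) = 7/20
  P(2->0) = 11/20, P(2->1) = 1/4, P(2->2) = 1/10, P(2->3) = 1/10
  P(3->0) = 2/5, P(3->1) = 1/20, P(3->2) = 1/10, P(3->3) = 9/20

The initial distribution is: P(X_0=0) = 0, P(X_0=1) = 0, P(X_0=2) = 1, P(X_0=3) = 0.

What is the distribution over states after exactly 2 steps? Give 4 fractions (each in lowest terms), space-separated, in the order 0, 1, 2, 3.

Answer: 107/400 4/25 51/400 89/200

Derivation:
Propagating the distribution step by step (d_{t+1} = d_t * P):
d_0 = (0=0, 1=0, 2=1, 3=0)
  d_1[0] = 0*1/5 + 0*1/4 + 1*11/20 + 0*2/5 = 11/20
  d_1[1] = 0*1/10 + 0*3/10 + 1*1/4 + 0*1/20 = 1/4
  d_1[2] = 0*3/20 + 0*1/10 + 1*1/10 + 0*1/10 = 1/10
  d_1[3] = 0*11/20 + 0*7/20 + 1*1/10 + 0*9/20 = 1/10
d_1 = (0=11/20, 1=1/4, 2=1/10, 3=1/10)
  d_2[0] = 11/20*1/5 + 1/4*1/4 + 1/10*11/20 + 1/10*2/5 = 107/400
  d_2[1] = 11/20*1/10 + 1/4*3/10 + 1/10*1/4 + 1/10*1/20 = 4/25
  d_2[2] = 11/20*3/20 + 1/4*1/10 + 1/10*1/10 + 1/10*1/10 = 51/400
  d_2[3] = 11/20*11/20 + 1/4*7/20 + 1/10*1/10 + 1/10*9/20 = 89/200
d_2 = (0=107/400, 1=4/25, 2=51/400, 3=89/200)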